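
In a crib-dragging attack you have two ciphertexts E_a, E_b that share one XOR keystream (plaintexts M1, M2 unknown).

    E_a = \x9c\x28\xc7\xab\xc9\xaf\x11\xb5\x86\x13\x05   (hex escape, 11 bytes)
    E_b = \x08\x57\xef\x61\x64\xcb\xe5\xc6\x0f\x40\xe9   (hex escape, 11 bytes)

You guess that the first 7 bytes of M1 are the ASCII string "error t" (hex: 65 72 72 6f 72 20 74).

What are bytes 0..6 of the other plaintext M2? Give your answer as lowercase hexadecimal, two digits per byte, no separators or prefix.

f10d5aa5df4480

First, E_a ⊕ E_b = (M1 ⊕ K) ⊕ (M2 ⊕ K) = M1 ⊕ M2, so the key drops out. Then M2 = (M1 ⊕ M2) ⊕ M1 over the first 7 bytes.
byte 0: (9c ^ 08) ^ 65 = 94 ^ 65 = f1
byte 1: (28 ^ 57) ^ 72 = 7f ^ 72 = 0d
byte 2: (c7 ^ ef) ^ 72 = 28 ^ 72 = 5a
byte 3: (ab ^ 61) ^ 6f = ca ^ 6f = a5
byte 4: (c9 ^ 64) ^ 72 = ad ^ 72 = df
byte 5: (af ^ cb) ^ 20 = 64 ^ 20 = 44
byte 6: (11 ^ e5) ^ 74 = f4 ^ 74 = 80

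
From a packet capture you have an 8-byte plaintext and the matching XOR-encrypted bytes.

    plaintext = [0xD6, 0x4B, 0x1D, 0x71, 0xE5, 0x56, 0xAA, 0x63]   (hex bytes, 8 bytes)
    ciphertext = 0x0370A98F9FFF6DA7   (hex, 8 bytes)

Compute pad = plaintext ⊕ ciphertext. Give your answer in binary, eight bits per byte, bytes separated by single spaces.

Since ciphertext = plaintext ⊕ pad, XORing both sides with plaintext gives pad = plaintext ⊕ ciphertext.
d6 XOR 03 = d5
4b XOR 70 = 3b
1d XOR a9 = b4
71 XOR 8f = fe
e5 XOR 9f = 7a
56 XOR ff = a9
aa XOR 6d = c7
63 XOR a7 = c4

11010101 00111011 10110100 11111110 01111010 10101001 11000111 11000100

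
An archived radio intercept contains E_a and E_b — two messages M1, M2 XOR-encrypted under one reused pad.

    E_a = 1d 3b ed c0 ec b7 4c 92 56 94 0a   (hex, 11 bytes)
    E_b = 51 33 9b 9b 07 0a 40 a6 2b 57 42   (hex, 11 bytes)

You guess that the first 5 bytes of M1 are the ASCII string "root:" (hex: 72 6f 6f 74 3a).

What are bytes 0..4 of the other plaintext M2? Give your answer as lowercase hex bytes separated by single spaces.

First, E_a ⊕ E_b = (M1 ⊕ K) ⊕ (M2 ⊕ K) = M1 ⊕ M2, so the key drops out. Then M2 = (M1 ⊕ M2) ⊕ M1 over the first 5 bytes.
byte 0: (1d ⊕ 51) ⊕ 72 = 4c ⊕ 72 = 3e
byte 1: (3b ⊕ 33) ⊕ 6f = 08 ⊕ 6f = 67
byte 2: (ed ⊕ 9b) ⊕ 6f = 76 ⊕ 6f = 19
byte 3: (c0 ⊕ 9b) ⊕ 74 = 5b ⊕ 74 = 2f
byte 4: (ec ⊕ 07) ⊕ 3a = eb ⊕ 3a = d1

3e 67 19 2f d1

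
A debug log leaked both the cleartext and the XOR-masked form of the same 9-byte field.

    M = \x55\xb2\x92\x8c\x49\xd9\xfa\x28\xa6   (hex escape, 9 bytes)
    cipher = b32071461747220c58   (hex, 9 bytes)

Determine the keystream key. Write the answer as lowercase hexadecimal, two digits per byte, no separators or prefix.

e692e3ca5e9ed824fe

Since cipher = M ⊕ key, XORing both sides with M gives key = M ⊕ cipher.
55 ⊕ b3 = e6
b2 ⊕ 20 = 92
92 ⊕ 71 = e3
8c ⊕ 46 = ca
49 ⊕ 17 = 5e
d9 ⊕ 47 = 9e
fa ⊕ 22 = d8
28 ⊕ 0c = 24
a6 ⊕ 58 = fe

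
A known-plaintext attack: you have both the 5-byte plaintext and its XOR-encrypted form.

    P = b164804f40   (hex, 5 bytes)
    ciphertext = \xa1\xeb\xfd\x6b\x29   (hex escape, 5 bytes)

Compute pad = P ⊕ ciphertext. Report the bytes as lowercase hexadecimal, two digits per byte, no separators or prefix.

108f7d2469

Since ciphertext = P ⊕ pad, XORing both sides with P gives pad = P ⊕ ciphertext.
10110001 ^ 10100001 = 00010000
01100100 ^ 11101011 = 10001111
10000000 ^ 11111101 = 01111101
01001111 ^ 01101011 = 00100100
01000000 ^ 00101001 = 01101001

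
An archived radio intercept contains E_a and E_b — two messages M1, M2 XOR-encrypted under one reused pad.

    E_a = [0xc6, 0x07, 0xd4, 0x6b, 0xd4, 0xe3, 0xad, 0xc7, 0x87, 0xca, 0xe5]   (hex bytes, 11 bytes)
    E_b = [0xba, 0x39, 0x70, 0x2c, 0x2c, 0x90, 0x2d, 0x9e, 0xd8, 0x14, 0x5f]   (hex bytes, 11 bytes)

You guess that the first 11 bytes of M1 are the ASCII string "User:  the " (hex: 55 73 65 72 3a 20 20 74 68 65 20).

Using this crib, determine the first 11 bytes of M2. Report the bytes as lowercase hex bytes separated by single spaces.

29 4d c1 35 c2 53 a0 2d 37 bb 9a

First, E_a ⊕ E_b = (M1 ⊕ K) ⊕ (M2 ⊕ K) = M1 ⊕ M2, so the key drops out. Then M2 = (M1 ⊕ M2) ⊕ M1 over the first 11 bytes.
byte 0: (c6 XOR ba) XOR 55 = 7c XOR 55 = 29
byte 1: (07 XOR 39) XOR 73 = 3e XOR 73 = 4d
byte 2: (d4 XOR 70) XOR 65 = a4 XOR 65 = c1
byte 3: (6b XOR 2c) XOR 72 = 47 XOR 72 = 35
byte 4: (d4 XOR 2c) XOR 3a = f8 XOR 3a = c2
byte 5: (e3 XOR 90) XOR 20 = 73 XOR 20 = 53
byte 6: (ad XOR 2d) XOR 20 = 80 XOR 20 = a0
byte 7: (c7 XOR 9e) XOR 74 = 59 XOR 74 = 2d
byte 8: (87 XOR d8) XOR 68 = 5f XOR 68 = 37
byte 9: (ca XOR 14) XOR 65 = de XOR 65 = bb
byte 10: (e5 XOR 5f) XOR 20 = ba XOR 20 = 9a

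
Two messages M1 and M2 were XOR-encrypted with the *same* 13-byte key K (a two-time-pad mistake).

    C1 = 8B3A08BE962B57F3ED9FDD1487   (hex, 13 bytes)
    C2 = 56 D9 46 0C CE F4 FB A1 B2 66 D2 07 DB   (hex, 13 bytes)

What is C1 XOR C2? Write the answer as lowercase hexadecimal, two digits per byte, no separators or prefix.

dde34eb258dfac525ff90f135c

C1 ⊕ C2 = (M1 ⊕ K) ⊕ (M2 ⊕ K) = M1 ⊕ M2 — the shared key cancels under XOR.
byte 0: 139 ^  86 = 221
byte 1:  58 ^ 217 = 227
byte 2:   8 ^  70 =  78
byte 3: 190 ^  12 = 178
byte 4: 150 ^ 206 =  88
byte 5:  43 ^ 244 = 223
byte 6:  87 ^ 251 = 172
byte 7: 243 ^ 161 =  82
byte 8: 237 ^ 178 =  95
byte 9: 159 ^ 102 = 249
byte 10: 221 ^ 210 =  15
byte 11:  20 ^   7 =  19
byte 12: 135 ^ 219 =  92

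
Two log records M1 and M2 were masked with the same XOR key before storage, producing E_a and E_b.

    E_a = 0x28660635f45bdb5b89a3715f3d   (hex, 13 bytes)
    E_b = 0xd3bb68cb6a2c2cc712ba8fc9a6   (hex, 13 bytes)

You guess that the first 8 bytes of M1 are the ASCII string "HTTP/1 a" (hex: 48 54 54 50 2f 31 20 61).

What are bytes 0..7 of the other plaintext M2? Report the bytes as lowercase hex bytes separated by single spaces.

First, E_a ⊕ E_b = (M1 ⊕ K) ⊕ (M2 ⊕ K) = M1 ⊕ M2, so the key drops out. Then M2 = (M1 ⊕ M2) ⊕ M1 over the first 8 bytes.
byte 0: (28 XOR d3) XOR 48 = fb XOR 48 = b3
byte 1: (66 XOR bb) XOR 54 = dd XOR 54 = 89
byte 2: (06 XOR 68) XOR 54 = 6e XOR 54 = 3a
byte 3: (35 XOR cb) XOR 50 = fe XOR 50 = ae
byte 4: (f4 XOR 6a) XOR 2f = 9e XOR 2f = b1
byte 5: (5b XOR 2c) XOR 31 = 77 XOR 31 = 46
byte 6: (db XOR 2c) XOR 20 = f7 XOR 20 = d7
byte 7: (5b XOR c7) XOR 61 = 9c XOR 61 = fd

b3 89 3a ae b1 46 d7 fd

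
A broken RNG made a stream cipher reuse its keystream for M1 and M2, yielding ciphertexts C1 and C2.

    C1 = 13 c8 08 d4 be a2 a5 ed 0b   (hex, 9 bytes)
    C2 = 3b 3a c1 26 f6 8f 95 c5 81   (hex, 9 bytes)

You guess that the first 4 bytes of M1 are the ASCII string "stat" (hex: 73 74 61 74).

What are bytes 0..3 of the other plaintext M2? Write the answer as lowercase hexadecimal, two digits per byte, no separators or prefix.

5b86a886

First, C1 ⊕ C2 = (M1 ⊕ K) ⊕ (M2 ⊕ K) = M1 ⊕ M2, so the key drops out. Then M2 = (M1 ⊕ M2) ⊕ M1 over the first 4 bytes.
byte 0: (13 ^ 3b) ^ 73 = 28 ^ 73 = 5b
byte 1: (c8 ^ 3a) ^ 74 = f2 ^ 74 = 86
byte 2: (08 ^ c1) ^ 61 = c9 ^ 61 = a8
byte 3: (d4 ^ 26) ^ 74 = f2 ^ 74 = 86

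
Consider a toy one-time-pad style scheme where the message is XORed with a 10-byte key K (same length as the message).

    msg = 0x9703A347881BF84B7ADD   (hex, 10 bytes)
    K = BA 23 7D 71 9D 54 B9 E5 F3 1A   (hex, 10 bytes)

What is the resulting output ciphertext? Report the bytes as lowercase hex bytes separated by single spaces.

2d 20 de 36 15 4f 41 ae 89 c7

XOR is its own inverse, so applying the key byte-wise gives the result directly.
byte 0: 97 ^ ba = 2d
byte 1: 03 ^ 23 = 20
byte 2: a3 ^ 7d = de
byte 3: 47 ^ 71 = 36
byte 4: 88 ^ 9d = 15
byte 5: 1b ^ 54 = 4f
byte 6: f8 ^ b9 = 41
byte 7: 4b ^ e5 = ae
byte 8: 7a ^ f3 = 89
byte 9: dd ^ 1a = c7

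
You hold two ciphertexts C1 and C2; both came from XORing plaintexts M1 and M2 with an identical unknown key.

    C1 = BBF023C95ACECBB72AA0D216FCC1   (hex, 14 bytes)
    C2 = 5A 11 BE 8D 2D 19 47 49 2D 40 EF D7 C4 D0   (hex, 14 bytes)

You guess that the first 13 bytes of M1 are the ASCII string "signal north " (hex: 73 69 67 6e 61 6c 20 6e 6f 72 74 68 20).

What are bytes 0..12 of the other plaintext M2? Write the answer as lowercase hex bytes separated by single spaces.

First, C1 ⊕ C2 = (M1 ⊕ K) ⊕ (M2 ⊕ K) = M1 ⊕ M2, so the key drops out. Then M2 = (M1 ⊕ M2) ⊕ M1 over the first 13 bytes.
byte 0: (bb xor 5a) xor 73 = e1 xor 73 = 92
byte 1: (f0 xor 11) xor 69 = e1 xor 69 = 88
byte 2: (23 xor be) xor 67 = 9d xor 67 = fa
byte 3: (c9 xor 8d) xor 6e = 44 xor 6e = 2a
byte 4: (5a xor 2d) xor 61 = 77 xor 61 = 16
byte 5: (ce xor 19) xor 6c = d7 xor 6c = bb
byte 6: (cb xor 47) xor 20 = 8c xor 20 = ac
byte 7: (b7 xor 49) xor 6e = fe xor 6e = 90
byte 8: (2a xor 2d) xor 6f = 07 xor 6f = 68
byte 9: (a0 xor 40) xor 72 = e0 xor 72 = 92
byte 10: (d2 xor ef) xor 74 = 3d xor 74 = 49
byte 11: (16 xor d7) xor 68 = c1 xor 68 = a9
byte 12: (fc xor c4) xor 20 = 38 xor 20 = 18

92 88 fa 2a 16 bb ac 90 68 92 49 a9 18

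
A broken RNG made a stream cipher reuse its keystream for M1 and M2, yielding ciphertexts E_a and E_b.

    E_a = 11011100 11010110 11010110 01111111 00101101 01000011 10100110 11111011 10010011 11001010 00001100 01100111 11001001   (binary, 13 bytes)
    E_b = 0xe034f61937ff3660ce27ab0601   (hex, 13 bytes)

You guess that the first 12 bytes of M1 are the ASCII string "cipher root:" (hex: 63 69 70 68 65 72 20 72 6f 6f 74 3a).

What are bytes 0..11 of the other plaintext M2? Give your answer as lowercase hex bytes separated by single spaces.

First, E_a ⊕ E_b = (M1 ⊕ K) ⊕ (M2 ⊕ K) = M1 ⊕ M2, so the key drops out. Then M2 = (M1 ⊕ M2) ⊕ M1 over the first 12 bytes.
byte 0: (dc ^ e0) ^ 63 = 3c ^ 63 = 5f
byte 1: (d6 ^ 34) ^ 69 = e2 ^ 69 = 8b
byte 2: (d6 ^ f6) ^ 70 = 20 ^ 70 = 50
byte 3: (7f ^ 19) ^ 68 = 66 ^ 68 = 0e
byte 4: (2d ^ 37) ^ 65 = 1a ^ 65 = 7f
byte 5: (43 ^ ff) ^ 72 = bc ^ 72 = ce
byte 6: (a6 ^ 36) ^ 20 = 90 ^ 20 = b0
byte 7: (fb ^ 60) ^ 72 = 9b ^ 72 = e9
byte 8: (93 ^ ce) ^ 6f = 5d ^ 6f = 32
byte 9: (ca ^ 27) ^ 6f = ed ^ 6f = 82
byte 10: (0c ^ ab) ^ 74 = a7 ^ 74 = d3
byte 11: (67 ^ 06) ^ 3a = 61 ^ 3a = 5b

5f 8b 50 0e 7f ce b0 e9 32 82 d3 5b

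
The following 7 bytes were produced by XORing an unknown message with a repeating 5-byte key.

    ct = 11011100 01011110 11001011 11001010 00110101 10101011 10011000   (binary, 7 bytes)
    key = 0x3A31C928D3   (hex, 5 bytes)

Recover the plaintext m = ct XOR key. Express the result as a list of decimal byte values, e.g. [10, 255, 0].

[230, 111, 2, 226, 230, 145, 169]

The 5-byte key repeats, so the effective keystream is 3a 31 c9 28 d3 3a 31.
byte 0: 220 ⊕  58 = 230
byte 1:  94 ⊕  49 = 111
byte 2: 203 ⊕ 201 =   2
byte 3: 202 ⊕  40 = 226
byte 4:  53 ⊕ 211 = 230
byte 5: 171 ⊕  58 = 145
byte 6: 152 ⊕  49 = 169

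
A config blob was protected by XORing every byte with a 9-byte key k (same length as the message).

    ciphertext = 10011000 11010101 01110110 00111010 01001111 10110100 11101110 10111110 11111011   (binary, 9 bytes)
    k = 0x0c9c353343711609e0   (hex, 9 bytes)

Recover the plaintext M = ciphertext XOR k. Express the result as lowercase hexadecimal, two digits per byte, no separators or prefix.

944943090cc5f8b71b

98 XOR 0c = 94
d5 XOR 9c = 49
76 XOR 35 = 43
3a XOR 33 = 09
4f XOR 43 = 0c
b4 XOR 71 = c5
ee XOR 16 = f8
be XOR 09 = b7
fb XOR e0 = 1b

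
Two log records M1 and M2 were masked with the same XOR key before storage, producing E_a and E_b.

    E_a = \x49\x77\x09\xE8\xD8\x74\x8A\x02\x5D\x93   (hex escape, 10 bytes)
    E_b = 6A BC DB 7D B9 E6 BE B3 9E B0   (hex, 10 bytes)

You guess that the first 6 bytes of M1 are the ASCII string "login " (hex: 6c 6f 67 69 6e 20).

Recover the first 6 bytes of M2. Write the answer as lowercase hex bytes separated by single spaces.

First, E_a ⊕ E_b = (M1 ⊕ K) ⊕ (M2 ⊕ K) = M1 ⊕ M2, so the key drops out. Then M2 = (M1 ⊕ M2) ⊕ M1 over the first 6 bytes.
byte 0: (49 XOR 6a) XOR 6c = 23 XOR 6c = 4f
byte 1: (77 XOR bc) XOR 6f = cb XOR 6f = a4
byte 2: (09 XOR db) XOR 67 = d2 XOR 67 = b5
byte 3: (e8 XOR 7d) XOR 69 = 95 XOR 69 = fc
byte 4: (d8 XOR b9) XOR 6e = 61 XOR 6e = 0f
byte 5: (74 XOR e6) XOR 20 = 92 XOR 20 = b2

4f a4 b5 fc 0f b2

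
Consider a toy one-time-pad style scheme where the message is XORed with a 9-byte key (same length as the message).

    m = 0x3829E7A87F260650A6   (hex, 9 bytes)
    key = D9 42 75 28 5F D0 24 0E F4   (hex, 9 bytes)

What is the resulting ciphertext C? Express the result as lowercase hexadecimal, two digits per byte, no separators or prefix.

e16b928020f6225e52

38 ^ d9 = e1
29 ^ 42 = 6b
e7 ^ 75 = 92
a8 ^ 28 = 80
7f ^ 5f = 20
26 ^ d0 = f6
06 ^ 24 = 22
50 ^ 0e = 5e
a6 ^ f4 = 52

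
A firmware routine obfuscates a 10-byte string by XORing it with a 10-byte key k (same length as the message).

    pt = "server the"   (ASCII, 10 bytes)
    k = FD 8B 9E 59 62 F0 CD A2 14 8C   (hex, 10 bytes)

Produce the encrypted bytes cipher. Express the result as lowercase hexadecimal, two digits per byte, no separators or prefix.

8eeeec2f0782edd67ce9

73 ⊕ fd = 8e
65 ⊕ 8b = ee
72 ⊕ 9e = ec
76 ⊕ 59 = 2f
65 ⊕ 62 = 07
72 ⊕ f0 = 82
20 ⊕ cd = ed
74 ⊕ a2 = d6
68 ⊕ 14 = 7c
65 ⊕ 8c = e9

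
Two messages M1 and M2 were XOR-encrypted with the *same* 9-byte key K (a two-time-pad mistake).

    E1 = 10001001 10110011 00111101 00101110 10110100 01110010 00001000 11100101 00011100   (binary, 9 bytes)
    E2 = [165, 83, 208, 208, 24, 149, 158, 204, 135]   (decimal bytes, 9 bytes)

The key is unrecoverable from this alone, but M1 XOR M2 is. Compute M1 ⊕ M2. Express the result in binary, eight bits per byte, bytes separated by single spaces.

00101100 11100000 11101101 11111110 10101100 11100111 10010110 00101001 10011011

E1 ⊕ E2 = (M1 ⊕ K) ⊕ (M2 ⊕ K) = M1 ⊕ M2 — the shared key cancels under XOR.
89 ^ a5 = 2c
b3 ^ 53 = e0
3d ^ d0 = ed
2e ^ d0 = fe
b4 ^ 18 = ac
72 ^ 95 = e7
08 ^ 9e = 96
e5 ^ cc = 29
1c ^ 87 = 9b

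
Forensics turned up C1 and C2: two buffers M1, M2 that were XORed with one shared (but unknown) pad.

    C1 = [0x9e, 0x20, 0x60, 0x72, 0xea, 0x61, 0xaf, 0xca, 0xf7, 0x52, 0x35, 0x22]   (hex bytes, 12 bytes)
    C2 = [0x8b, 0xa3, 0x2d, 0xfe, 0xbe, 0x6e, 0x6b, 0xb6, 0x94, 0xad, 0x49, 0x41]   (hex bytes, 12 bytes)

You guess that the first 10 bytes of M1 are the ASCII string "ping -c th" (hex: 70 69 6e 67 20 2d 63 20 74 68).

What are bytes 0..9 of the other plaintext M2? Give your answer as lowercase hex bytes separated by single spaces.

65 ea 23 eb 74 22 a7 5c 17 97

First, C1 ⊕ C2 = (M1 ⊕ K) ⊕ (M2 ⊕ K) = M1 ⊕ M2, so the key drops out. Then M2 = (M1 ⊕ M2) ⊕ M1 over the first 10 bytes.
byte 0: (9e ⊕ 8b) ⊕ 70 = 15 ⊕ 70 = 65
byte 1: (20 ⊕ a3) ⊕ 69 = 83 ⊕ 69 = ea
byte 2: (60 ⊕ 2d) ⊕ 6e = 4d ⊕ 6e = 23
byte 3: (72 ⊕ fe) ⊕ 67 = 8c ⊕ 67 = eb
byte 4: (ea ⊕ be) ⊕ 20 = 54 ⊕ 20 = 74
byte 5: (61 ⊕ 6e) ⊕ 2d = 0f ⊕ 2d = 22
byte 6: (af ⊕ 6b) ⊕ 63 = c4 ⊕ 63 = a7
byte 7: (ca ⊕ b6) ⊕ 20 = 7c ⊕ 20 = 5c
byte 8: (f7 ⊕ 94) ⊕ 74 = 63 ⊕ 74 = 17
byte 9: (52 ⊕ ad) ⊕ 68 = ff ⊕ 68 = 97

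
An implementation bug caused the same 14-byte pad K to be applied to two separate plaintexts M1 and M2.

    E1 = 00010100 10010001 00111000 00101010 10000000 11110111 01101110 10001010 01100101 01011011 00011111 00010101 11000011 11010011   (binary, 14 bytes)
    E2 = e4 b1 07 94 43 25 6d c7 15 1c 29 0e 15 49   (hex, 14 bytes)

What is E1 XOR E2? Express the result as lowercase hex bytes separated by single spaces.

f0 20 3f be c3 d2 03 4d 70 47 36 1b d6 9a

E1 ⊕ E2 = (M1 ⊕ K) ⊕ (M2 ⊕ K) = M1 ⊕ M2 — the shared key cancels under XOR.
byte 0: 14 ⊕ e4 = f0
byte 1: 91 ⊕ b1 = 20
byte 2: 38 ⊕ 07 = 3f
byte 3: 2a ⊕ 94 = be
byte 4: 80 ⊕ 43 = c3
byte 5: f7 ⊕ 25 = d2
byte 6: 6e ⊕ 6d = 03
byte 7: 8a ⊕ c7 = 4d
byte 8: 65 ⊕ 15 = 70
byte 9: 5b ⊕ 1c = 47
byte 10: 1f ⊕ 29 = 36
byte 11: 15 ⊕ 0e = 1b
byte 12: c3 ⊕ 15 = d6
byte 13: d3 ⊕ 49 = 9a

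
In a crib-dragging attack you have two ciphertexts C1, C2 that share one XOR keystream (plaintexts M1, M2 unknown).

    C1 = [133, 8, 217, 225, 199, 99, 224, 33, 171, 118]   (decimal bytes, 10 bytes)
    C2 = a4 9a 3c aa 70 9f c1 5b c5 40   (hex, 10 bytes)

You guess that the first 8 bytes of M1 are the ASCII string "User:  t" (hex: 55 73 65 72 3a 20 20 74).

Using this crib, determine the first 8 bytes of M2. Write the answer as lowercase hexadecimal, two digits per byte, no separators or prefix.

74e180398ddc010e

First, C1 ⊕ C2 = (M1 ⊕ K) ⊕ (M2 ⊕ K) = M1 ⊕ M2, so the key drops out. Then M2 = (M1 ⊕ M2) ⊕ M1 over the first 8 bytes.
byte 0: (85 ^ a4) ^ 55 = 21 ^ 55 = 74
byte 1: (08 ^ 9a) ^ 73 = 92 ^ 73 = e1
byte 2: (d9 ^ 3c) ^ 65 = e5 ^ 65 = 80
byte 3: (e1 ^ aa) ^ 72 = 4b ^ 72 = 39
byte 4: (c7 ^ 70) ^ 3a = b7 ^ 3a = 8d
byte 5: (63 ^ 9f) ^ 20 = fc ^ 20 = dc
byte 6: (e0 ^ c1) ^ 20 = 21 ^ 20 = 01
byte 7: (21 ^ 5b) ^ 74 = 7a ^ 74 = 0e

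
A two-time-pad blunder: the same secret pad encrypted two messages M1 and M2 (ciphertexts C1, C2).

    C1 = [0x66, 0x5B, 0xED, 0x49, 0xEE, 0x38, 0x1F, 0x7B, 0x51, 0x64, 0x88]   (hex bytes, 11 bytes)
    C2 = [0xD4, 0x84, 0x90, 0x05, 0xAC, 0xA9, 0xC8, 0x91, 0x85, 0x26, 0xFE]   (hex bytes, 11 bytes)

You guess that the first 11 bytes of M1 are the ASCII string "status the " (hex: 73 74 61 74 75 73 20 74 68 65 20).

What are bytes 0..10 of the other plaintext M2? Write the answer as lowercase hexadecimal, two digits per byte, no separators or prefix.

First, C1 ⊕ C2 = (M1 ⊕ K) ⊕ (M2 ⊕ K) = M1 ⊕ M2, so the key drops out. Then M2 = (M1 ⊕ M2) ⊕ M1 over the first 11 bytes.
byte 0: (66 xor d4) xor 73 = b2 xor 73 = c1
byte 1: (5b xor 84) xor 74 = df xor 74 = ab
byte 2: (ed xor 90) xor 61 = 7d xor 61 = 1c
byte 3: (49 xor 05) xor 74 = 4c xor 74 = 38
byte 4: (ee xor ac) xor 75 = 42 xor 75 = 37
byte 5: (38 xor a9) xor 73 = 91 xor 73 = e2
byte 6: (1f xor c8) xor 20 = d7 xor 20 = f7
byte 7: (7b xor 91) xor 74 = ea xor 74 = 9e
byte 8: (51 xor 85) xor 68 = d4 xor 68 = bc
byte 9: (64 xor 26) xor 65 = 42 xor 65 = 27
byte 10: (88 xor fe) xor 20 = 76 xor 20 = 56

c1ab1c3837e2f79ebc2756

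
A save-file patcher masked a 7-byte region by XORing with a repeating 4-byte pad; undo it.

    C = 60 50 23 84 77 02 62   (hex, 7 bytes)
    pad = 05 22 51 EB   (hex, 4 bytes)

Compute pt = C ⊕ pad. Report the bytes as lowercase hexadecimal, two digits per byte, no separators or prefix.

6572726f722033

The 4-byte key repeats, so the effective keystream is 05 22 51 eb 05 22 51.
byte 0: 60 ^ 05 = 65
byte 1: 50 ^ 22 = 72
byte 2: 23 ^ 51 = 72
byte 3: 84 ^ eb = 6f
byte 4: 77 ^ 05 = 72
byte 5: 02 ^ 22 = 20
byte 6: 62 ^ 51 = 33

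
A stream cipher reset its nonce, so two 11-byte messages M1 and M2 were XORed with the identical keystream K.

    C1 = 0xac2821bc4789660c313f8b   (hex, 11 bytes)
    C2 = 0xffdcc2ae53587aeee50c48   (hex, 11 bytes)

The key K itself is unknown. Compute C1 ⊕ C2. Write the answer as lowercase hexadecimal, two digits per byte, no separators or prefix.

53f4e31214d11ce2d433c3

C1 ⊕ C2 = (M1 ⊕ K) ⊕ (M2 ⊕ K) = M1 ⊕ M2 — the shared key cancels under XOR.
ac xor ff = 53
28 xor dc = f4
21 xor c2 = e3
bc xor ae = 12
47 xor 53 = 14
89 xor 58 = d1
66 xor 7a = 1c
0c xor ee = e2
31 xor e5 = d4
3f xor 0c = 33
8b xor 48 = c3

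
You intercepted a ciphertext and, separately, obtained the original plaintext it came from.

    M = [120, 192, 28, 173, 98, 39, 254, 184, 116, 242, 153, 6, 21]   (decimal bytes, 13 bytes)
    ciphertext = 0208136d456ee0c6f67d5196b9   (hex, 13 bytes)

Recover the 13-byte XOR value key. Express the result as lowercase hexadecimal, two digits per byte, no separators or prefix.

7ac80fc027491e7e828fc890ac

Since ciphertext = M ⊕ key, XORing both sides with M gives key = M ⊕ ciphertext.
byte 0: 01111000 ^ 00000010 = 01111010
byte 1: 11000000 ^ 00001000 = 11001000
byte 2: 00011100 ^ 00010011 = 00001111
byte 3: 10101101 ^ 01101101 = 11000000
byte 4: 01100010 ^ 01000101 = 00100111
byte 5: 00100111 ^ 01101110 = 01001001
byte 6: 11111110 ^ 11100000 = 00011110
byte 7: 10111000 ^ 11000110 = 01111110
byte 8: 01110100 ^ 11110110 = 10000010
byte 9: 11110010 ^ 01111101 = 10001111
byte 10: 10011001 ^ 01010001 = 11001000
byte 11: 00000110 ^ 10010110 = 10010000
byte 12: 00010101 ^ 10111001 = 10101100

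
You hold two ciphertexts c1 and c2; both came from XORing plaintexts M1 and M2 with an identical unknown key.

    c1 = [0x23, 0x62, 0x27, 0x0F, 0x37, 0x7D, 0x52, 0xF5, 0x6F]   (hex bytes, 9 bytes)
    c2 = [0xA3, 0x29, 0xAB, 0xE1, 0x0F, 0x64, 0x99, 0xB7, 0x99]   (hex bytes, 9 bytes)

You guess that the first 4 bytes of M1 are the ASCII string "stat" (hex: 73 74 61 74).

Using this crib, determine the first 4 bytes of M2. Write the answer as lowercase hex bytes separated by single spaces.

f3 3f ed 9a

First, c1 ⊕ c2 = (M1 ⊕ K) ⊕ (M2 ⊕ K) = M1 ⊕ M2, so the key drops out. Then M2 = (M1 ⊕ M2) ⊕ M1 over the first 4 bytes.
byte 0: (23 XOR a3) XOR 73 = 80 XOR 73 = f3
byte 1: (62 XOR 29) XOR 74 = 4b XOR 74 = 3f
byte 2: (27 XOR ab) XOR 61 = 8c XOR 61 = ed
byte 3: (0f XOR e1) XOR 74 = ee XOR 74 = 9a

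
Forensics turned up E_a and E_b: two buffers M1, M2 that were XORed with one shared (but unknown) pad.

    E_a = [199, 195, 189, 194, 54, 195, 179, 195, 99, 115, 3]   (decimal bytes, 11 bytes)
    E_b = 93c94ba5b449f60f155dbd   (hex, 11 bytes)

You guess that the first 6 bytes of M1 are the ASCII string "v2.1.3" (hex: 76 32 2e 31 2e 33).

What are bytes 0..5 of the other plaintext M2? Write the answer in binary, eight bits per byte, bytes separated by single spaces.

First, E_a ⊕ E_b = (M1 ⊕ K) ⊕ (M2 ⊕ K) = M1 ⊕ M2, so the key drops out. Then M2 = (M1 ⊕ M2) ⊕ M1 over the first 6 bytes.
byte 0: (c7 xor 93) xor 76 = 54 xor 76 = 22
byte 1: (c3 xor c9) xor 32 = 0a xor 32 = 38
byte 2: (bd xor 4b) xor 2e = f6 xor 2e = d8
byte 3: (c2 xor a5) xor 31 = 67 xor 31 = 56
byte 4: (36 xor b4) xor 2e = 82 xor 2e = ac
byte 5: (c3 xor 49) xor 33 = 8a xor 33 = b9

00100010 00111000 11011000 01010110 10101100 10111001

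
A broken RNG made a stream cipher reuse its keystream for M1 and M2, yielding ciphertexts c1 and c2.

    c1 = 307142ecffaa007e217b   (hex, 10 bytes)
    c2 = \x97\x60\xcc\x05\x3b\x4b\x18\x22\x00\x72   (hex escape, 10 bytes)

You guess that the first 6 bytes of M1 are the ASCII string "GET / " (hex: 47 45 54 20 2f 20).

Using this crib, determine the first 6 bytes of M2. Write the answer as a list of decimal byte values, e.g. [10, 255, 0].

First, c1 ⊕ c2 = (M1 ⊕ K) ⊕ (M2 ⊕ K) = M1 ⊕ M2, so the key drops out. Then M2 = (M1 ⊕ M2) ⊕ M1 over the first 6 bytes.
byte 0: (30 ^ 97) ^ 47 = a7 ^ 47 = e0
byte 1: (71 ^ 60) ^ 45 = 11 ^ 45 = 54
byte 2: (42 ^ cc) ^ 54 = 8e ^ 54 = da
byte 3: (ec ^ 05) ^ 20 = e9 ^ 20 = c9
byte 4: (ff ^ 3b) ^ 2f = c4 ^ 2f = eb
byte 5: (aa ^ 4b) ^ 20 = e1 ^ 20 = c1

[224, 84, 218, 201, 235, 193]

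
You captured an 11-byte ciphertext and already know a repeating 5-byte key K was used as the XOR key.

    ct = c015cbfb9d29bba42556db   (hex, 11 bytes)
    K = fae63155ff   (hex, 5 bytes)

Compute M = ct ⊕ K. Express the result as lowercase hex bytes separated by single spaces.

The 5-byte key repeats, so the effective keystream is fa e6 31 55 ff fa e6 31 55 ff fa.
byte 0: c0 xor fa = 3a
byte 1: 15 xor e6 = f3
byte 2: cb xor 31 = fa
byte 3: fb xor 55 = ae
byte 4: 9d xor ff = 62
byte 5: 29 xor fa = d3
byte 6: bb xor e6 = 5d
byte 7: a4 xor 31 = 95
byte 8: 25 xor 55 = 70
byte 9: 56 xor ff = a9
byte 10: db xor fa = 21

3a f3 fa ae 62 d3 5d 95 70 a9 21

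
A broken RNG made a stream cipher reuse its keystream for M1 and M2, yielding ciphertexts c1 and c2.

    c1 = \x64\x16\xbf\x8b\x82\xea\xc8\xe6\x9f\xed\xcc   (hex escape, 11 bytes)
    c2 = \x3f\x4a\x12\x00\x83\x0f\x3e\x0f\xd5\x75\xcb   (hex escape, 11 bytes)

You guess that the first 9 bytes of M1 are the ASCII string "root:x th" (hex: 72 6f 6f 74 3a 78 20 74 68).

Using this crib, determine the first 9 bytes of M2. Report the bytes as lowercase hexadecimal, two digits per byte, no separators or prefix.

2933c2ff3b9dd69d22

First, c1 ⊕ c2 = (M1 ⊕ K) ⊕ (M2 ⊕ K) = M1 ⊕ M2, so the key drops out. Then M2 = (M1 ⊕ M2) ⊕ M1 over the first 9 bytes.
byte 0: (64 XOR 3f) XOR 72 = 5b XOR 72 = 29
byte 1: (16 XOR 4a) XOR 6f = 5c XOR 6f = 33
byte 2: (bf XOR 12) XOR 6f = ad XOR 6f = c2
byte 3: (8b XOR 00) XOR 74 = 8b XOR 74 = ff
byte 4: (82 XOR 83) XOR 3a = 01 XOR 3a = 3b
byte 5: (ea XOR 0f) XOR 78 = e5 XOR 78 = 9d
byte 6: (c8 XOR 3e) XOR 20 = f6 XOR 20 = d6
byte 7: (e6 XOR 0f) XOR 74 = e9 XOR 74 = 9d
byte 8: (9f XOR d5) XOR 68 = 4a XOR 68 = 22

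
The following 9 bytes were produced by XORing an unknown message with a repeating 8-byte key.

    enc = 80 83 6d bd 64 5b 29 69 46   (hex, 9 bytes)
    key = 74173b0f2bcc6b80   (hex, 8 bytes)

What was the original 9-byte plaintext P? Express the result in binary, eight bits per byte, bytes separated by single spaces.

11110100 10010100 01010110 10110010 01001111 10010111 01000010 11101001 00110010

The 8-byte key repeats, so the effective keystream is 74 17 3b 0f 2b cc 6b 80 74.
byte 0: 80 ⊕ 74 = f4
byte 1: 83 ⊕ 17 = 94
byte 2: 6d ⊕ 3b = 56
byte 3: bd ⊕ 0f = b2
byte 4: 64 ⊕ 2b = 4f
byte 5: 5b ⊕ cc = 97
byte 6: 29 ⊕ 6b = 42
byte 7: 69 ⊕ 80 = e9
byte 8: 46 ⊕ 74 = 32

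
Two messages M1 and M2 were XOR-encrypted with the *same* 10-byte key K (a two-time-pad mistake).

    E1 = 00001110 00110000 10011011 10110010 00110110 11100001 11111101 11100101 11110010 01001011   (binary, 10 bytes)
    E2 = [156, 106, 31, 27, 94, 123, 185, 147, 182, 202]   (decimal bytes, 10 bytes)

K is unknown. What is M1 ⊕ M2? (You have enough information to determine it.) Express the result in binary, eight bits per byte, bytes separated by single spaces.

E1 ⊕ E2 = (M1 ⊕ K) ⊕ (M2 ⊕ K) = M1 ⊕ M2 — the shared key cancels under XOR.
byte 0: 00001110 ⊕ 10011100 = 10010010
byte 1: 00110000 ⊕ 01101010 = 01011010
byte 2: 10011011 ⊕ 00011111 = 10000100
byte 3: 10110010 ⊕ 00011011 = 10101001
byte 4: 00110110 ⊕ 01011110 = 01101000
byte 5: 11100001 ⊕ 01111011 = 10011010
byte 6: 11111101 ⊕ 10111001 = 01000100
byte 7: 11100101 ⊕ 10010011 = 01110110
byte 8: 11110010 ⊕ 10110110 = 01000100
byte 9: 01001011 ⊕ 11001010 = 10000001

10010010 01011010 10000100 10101001 01101000 10011010 01000100 01110110 01000100 10000001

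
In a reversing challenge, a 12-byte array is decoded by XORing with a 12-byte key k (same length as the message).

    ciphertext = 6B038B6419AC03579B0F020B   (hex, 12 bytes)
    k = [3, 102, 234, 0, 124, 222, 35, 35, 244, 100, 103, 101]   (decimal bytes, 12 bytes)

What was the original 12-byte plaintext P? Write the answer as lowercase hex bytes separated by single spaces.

68 65 61 64 65 72 20 74 6f 6b 65 6e

XOR is its own inverse, so applying the key byte-wise gives the result directly.
byte 0: 6b ⊕ 03 = 68
byte 1: 03 ⊕ 66 = 65
byte 2: 8b ⊕ ea = 61
byte 3: 64 ⊕ 00 = 64
byte 4: 19 ⊕ 7c = 65
byte 5: ac ⊕ de = 72
byte 6: 03 ⊕ 23 = 20
byte 7: 57 ⊕ 23 = 74
byte 8: 9b ⊕ f4 = 6f
byte 9: 0f ⊕ 64 = 6b
byte 10: 02 ⊕ 67 = 65
byte 11: 0b ⊕ 65 = 6e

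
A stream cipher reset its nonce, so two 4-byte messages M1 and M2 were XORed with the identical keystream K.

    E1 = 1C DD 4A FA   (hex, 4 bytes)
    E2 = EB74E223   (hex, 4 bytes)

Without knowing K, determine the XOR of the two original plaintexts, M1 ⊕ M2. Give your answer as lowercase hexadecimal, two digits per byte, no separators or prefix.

f7a9a8d9

E1 ⊕ E2 = (M1 ⊕ K) ⊕ (M2 ⊕ K) = M1 ⊕ M2 — the shared key cancels under XOR.
byte 0: 1c ⊕ eb = f7
byte 1: dd ⊕ 74 = a9
byte 2: 4a ⊕ e2 = a8
byte 3: fa ⊕ 23 = d9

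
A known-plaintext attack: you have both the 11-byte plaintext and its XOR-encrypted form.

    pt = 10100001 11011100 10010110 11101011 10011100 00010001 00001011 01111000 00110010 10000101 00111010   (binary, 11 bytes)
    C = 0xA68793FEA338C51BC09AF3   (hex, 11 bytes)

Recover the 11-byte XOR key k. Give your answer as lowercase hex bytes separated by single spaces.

07 5b 05 15 3f 29 ce 63 f2 1f c9

Since C = pt ⊕ k, XORing both sides with pt gives k = pt ⊕ C.
byte 0: a1 xor a6 = 07
byte 1: dc xor 87 = 5b
byte 2: 96 xor 93 = 05
byte 3: eb xor fe = 15
byte 4: 9c xor a3 = 3f
byte 5: 11 xor 38 = 29
byte 6: 0b xor c5 = ce
byte 7: 78 xor 1b = 63
byte 8: 32 xor c0 = f2
byte 9: 85 xor 9a = 1f
byte 10: 3a xor f3 = c9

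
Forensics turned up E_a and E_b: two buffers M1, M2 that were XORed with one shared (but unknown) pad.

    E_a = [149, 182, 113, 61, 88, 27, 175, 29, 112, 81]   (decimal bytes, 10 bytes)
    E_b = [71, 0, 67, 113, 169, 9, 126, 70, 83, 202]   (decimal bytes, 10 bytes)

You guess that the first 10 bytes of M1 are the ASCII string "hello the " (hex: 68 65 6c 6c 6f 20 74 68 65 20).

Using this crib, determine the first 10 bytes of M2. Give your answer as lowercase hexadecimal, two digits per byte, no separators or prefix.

First, E_a ⊕ E_b = (M1 ⊕ K) ⊕ (M2 ⊕ K) = M1 ⊕ M2, so the key drops out. Then M2 = (M1 ⊕ M2) ⊕ M1 over the first 10 bytes.
byte 0: (95 ⊕ 47) ⊕ 68 = d2 ⊕ 68 = ba
byte 1: (b6 ⊕ 00) ⊕ 65 = b6 ⊕ 65 = d3
byte 2: (71 ⊕ 43) ⊕ 6c = 32 ⊕ 6c = 5e
byte 3: (3d ⊕ 71) ⊕ 6c = 4c ⊕ 6c = 20
byte 4: (58 ⊕ a9) ⊕ 6f = f1 ⊕ 6f = 9e
byte 5: (1b ⊕ 09) ⊕ 20 = 12 ⊕ 20 = 32
byte 6: (af ⊕ 7e) ⊕ 74 = d1 ⊕ 74 = a5
byte 7: (1d ⊕ 46) ⊕ 68 = 5b ⊕ 68 = 33
byte 8: (70 ⊕ 53) ⊕ 65 = 23 ⊕ 65 = 46
byte 9: (51 ⊕ ca) ⊕ 20 = 9b ⊕ 20 = bb

bad35e209e32a53346bb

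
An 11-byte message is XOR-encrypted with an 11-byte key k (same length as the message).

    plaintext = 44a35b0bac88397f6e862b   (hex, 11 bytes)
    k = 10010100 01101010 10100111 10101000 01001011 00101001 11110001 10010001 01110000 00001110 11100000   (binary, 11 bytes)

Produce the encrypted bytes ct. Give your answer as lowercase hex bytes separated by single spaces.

XOR is its own inverse, so applying the key byte-wise gives the result directly.
01000100 ^ 10010100 = 11010000
10100011 ^ 01101010 = 11001001
01011011 ^ 10100111 = 11111100
00001011 ^ 10101000 = 10100011
10101100 ^ 01001011 = 11100111
10001000 ^ 00101001 = 10100001
00111001 ^ 11110001 = 11001000
01111111 ^ 10010001 = 11101110
01101110 ^ 01110000 = 00011110
10000110 ^ 00001110 = 10001000
00101011 ^ 11100000 = 11001011

d0 c9 fc a3 e7 a1 c8 ee 1e 88 cb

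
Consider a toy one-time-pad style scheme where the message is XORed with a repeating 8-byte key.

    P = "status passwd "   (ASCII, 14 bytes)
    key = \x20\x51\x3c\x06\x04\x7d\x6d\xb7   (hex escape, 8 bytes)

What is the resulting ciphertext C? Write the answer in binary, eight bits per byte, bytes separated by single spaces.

The 8-byte key repeats, so the effective keystream is 20 51 3c 06 04 7d 6d b7 20 51 3c 06 04 7d.
byte 0: 73 XOR 20 = 53
byte 1: 74 XOR 51 = 25
byte 2: 61 XOR 3c = 5d
byte 3: 74 XOR 06 = 72
byte 4: 75 XOR 04 = 71
byte 5: 73 XOR 7d = 0e
byte 6: 20 XOR 6d = 4d
byte 7: 70 XOR b7 = c7
byte 8: 61 XOR 20 = 41
byte 9: 73 XOR 51 = 22
byte 10: 73 XOR 3c = 4f
byte 11: 77 XOR 06 = 71
byte 12: 64 XOR 04 = 60
byte 13: 20 XOR 7d = 5d

01010011 00100101 01011101 01110010 01110001 00001110 01001101 11000111 01000001 00100010 01001111 01110001 01100000 01011101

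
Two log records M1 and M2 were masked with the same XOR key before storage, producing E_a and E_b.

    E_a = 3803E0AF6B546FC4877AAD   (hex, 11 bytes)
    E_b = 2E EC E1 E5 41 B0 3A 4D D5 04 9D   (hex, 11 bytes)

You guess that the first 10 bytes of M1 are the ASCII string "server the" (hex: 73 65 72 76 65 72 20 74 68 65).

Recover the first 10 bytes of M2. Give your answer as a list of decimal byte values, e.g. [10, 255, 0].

[101, 138, 115, 60, 79, 150, 117, 253, 58, 27]

First, E_a ⊕ E_b = (M1 ⊕ K) ⊕ (M2 ⊕ K) = M1 ⊕ M2, so the key drops out. Then M2 = (M1 ⊕ M2) ⊕ M1 over the first 10 bytes.
byte 0: (38 XOR 2e) XOR 73 = 16 XOR 73 = 65
byte 1: (03 XOR ec) XOR 65 = ef XOR 65 = 8a
byte 2: (e0 XOR e1) XOR 72 = 01 XOR 72 = 73
byte 3: (af XOR e5) XOR 76 = 4a XOR 76 = 3c
byte 4: (6b XOR 41) XOR 65 = 2a XOR 65 = 4f
byte 5: (54 XOR b0) XOR 72 = e4 XOR 72 = 96
byte 6: (6f XOR 3a) XOR 20 = 55 XOR 20 = 75
byte 7: (c4 XOR 4d) XOR 74 = 89 XOR 74 = fd
byte 8: (87 XOR d5) XOR 68 = 52 XOR 68 = 3a
byte 9: (7a XOR 04) XOR 65 = 7e XOR 65 = 1b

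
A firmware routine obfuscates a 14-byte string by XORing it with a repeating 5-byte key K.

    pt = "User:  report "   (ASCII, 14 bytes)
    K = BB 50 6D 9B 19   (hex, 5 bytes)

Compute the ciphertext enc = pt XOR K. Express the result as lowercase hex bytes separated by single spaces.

ee 23 08 e9 23 9b 70 1f fe 69 d4 22 19 bb

The 5-byte key repeats, so the effective keystream is bb 50 6d 9b 19 bb 50 6d 9b 19 bb 50 6d 9b.
byte 0: 55 ^ bb = ee
byte 1: 73 ^ 50 = 23
byte 2: 65 ^ 6d = 08
byte 3: 72 ^ 9b = e9
byte 4: 3a ^ 19 = 23
byte 5: 20 ^ bb = 9b
byte 6: 20 ^ 50 = 70
byte 7: 72 ^ 6d = 1f
byte 8: 65 ^ 9b = fe
byte 9: 70 ^ 19 = 69
byte 10: 6f ^ bb = d4
byte 11: 72 ^ 50 = 22
byte 12: 74 ^ 6d = 19
byte 13: 20 ^ 9b = bb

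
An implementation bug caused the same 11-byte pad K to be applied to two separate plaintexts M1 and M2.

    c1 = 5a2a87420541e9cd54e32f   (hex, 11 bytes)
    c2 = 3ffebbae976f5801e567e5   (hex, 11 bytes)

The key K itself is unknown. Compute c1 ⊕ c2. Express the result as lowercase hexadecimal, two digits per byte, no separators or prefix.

c1 ⊕ c2 = (M1 ⊕ K) ⊕ (M2 ⊕ K) = M1 ⊕ M2 — the shared key cancels under XOR.
 90 ^  63 = 101
 42 ^ 254 = 212
135 ^ 187 =  60
 66 ^ 174 = 236
  5 ^ 151 = 146
 65 ^ 111 =  46
233 ^  88 = 177
205 ^   1 = 204
 84 ^ 229 = 177
227 ^ 103 = 132
 47 ^ 229 = 202

65d43cec922eb1ccb184ca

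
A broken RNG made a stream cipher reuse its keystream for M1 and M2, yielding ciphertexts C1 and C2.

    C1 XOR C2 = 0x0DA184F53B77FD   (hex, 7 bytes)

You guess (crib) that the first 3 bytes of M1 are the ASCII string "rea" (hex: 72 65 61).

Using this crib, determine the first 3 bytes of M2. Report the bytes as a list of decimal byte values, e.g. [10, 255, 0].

Since C1 ⊕ C2 = M1 ⊕ M2, XORing with the guessed M1 bytes yields the corresponding M2 bytes: M2 = (C1 ⊕ C2) ⊕ M1.
byte 0:  13 xor 114 = 127
byte 1: 161 xor 101 = 196
byte 2: 132 xor  97 = 229

[127, 196, 229]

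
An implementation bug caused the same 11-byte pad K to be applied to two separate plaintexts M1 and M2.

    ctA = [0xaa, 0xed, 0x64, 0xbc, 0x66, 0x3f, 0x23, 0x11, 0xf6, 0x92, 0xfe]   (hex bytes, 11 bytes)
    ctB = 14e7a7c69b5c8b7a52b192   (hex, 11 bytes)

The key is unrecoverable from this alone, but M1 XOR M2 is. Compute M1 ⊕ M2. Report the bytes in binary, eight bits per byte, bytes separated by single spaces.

10111110 00001010 11000011 01111010 11111101 01100011 10101000 01101011 10100100 00100011 01101100

ctA ⊕ ctB = (M1 ⊕ K) ⊕ (M2 ⊕ K) = M1 ⊕ M2 — the shared key cancels under XOR.
aa XOR 14 = be
ed XOR e7 = 0a
64 XOR a7 = c3
bc XOR c6 = 7a
66 XOR 9b = fd
3f XOR 5c = 63
23 XOR 8b = a8
11 XOR 7a = 6b
f6 XOR 52 = a4
92 XOR b1 = 23
fe XOR 92 = 6c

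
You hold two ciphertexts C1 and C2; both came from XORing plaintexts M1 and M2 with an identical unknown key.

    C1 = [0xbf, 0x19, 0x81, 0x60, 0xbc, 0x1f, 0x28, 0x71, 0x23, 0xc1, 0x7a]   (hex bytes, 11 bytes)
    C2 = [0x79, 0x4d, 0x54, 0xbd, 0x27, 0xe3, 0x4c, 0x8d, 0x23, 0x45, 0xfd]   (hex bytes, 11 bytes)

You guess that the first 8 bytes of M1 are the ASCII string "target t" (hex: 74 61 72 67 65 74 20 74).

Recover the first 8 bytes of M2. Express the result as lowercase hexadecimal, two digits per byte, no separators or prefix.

First, C1 ⊕ C2 = (M1 ⊕ K) ⊕ (M2 ⊕ K) = M1 ⊕ M2, so the key drops out. Then M2 = (M1 ⊕ M2) ⊕ M1 over the first 8 bytes.
byte 0: (bf XOR 79) XOR 74 = c6 XOR 74 = b2
byte 1: (19 XOR 4d) XOR 61 = 54 XOR 61 = 35
byte 2: (81 XOR 54) XOR 72 = d5 XOR 72 = a7
byte 3: (60 XOR bd) XOR 67 = dd XOR 67 = ba
byte 4: (bc XOR 27) XOR 65 = 9b XOR 65 = fe
byte 5: (1f XOR e3) XOR 74 = fc XOR 74 = 88
byte 6: (28 XOR 4c) XOR 20 = 64 XOR 20 = 44
byte 7: (71 XOR 8d) XOR 74 = fc XOR 74 = 88

b235a7bafe884488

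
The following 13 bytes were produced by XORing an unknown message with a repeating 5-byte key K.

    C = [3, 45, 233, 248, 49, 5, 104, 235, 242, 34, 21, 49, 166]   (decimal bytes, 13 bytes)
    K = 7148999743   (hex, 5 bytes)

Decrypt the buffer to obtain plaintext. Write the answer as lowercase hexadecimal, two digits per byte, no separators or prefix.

The 5-byte key repeats, so the effective keystream is 71 48 99 97 43 71 48 99 97 43 71 48 99.
byte 0: 03 xor 71 = 72
byte 1: 2d xor 48 = 65
byte 2: e9 xor 99 = 70
byte 3: f8 xor 97 = 6f
byte 4: 31 xor 43 = 72
byte 5: 05 xor 71 = 74
byte 6: 68 xor 48 = 20
byte 7: eb xor 99 = 72
byte 8: f2 xor 97 = 65
byte 9: 22 xor 43 = 61
byte 10: 15 xor 71 = 64
byte 11: 31 xor 48 = 79
byte 12: a6 xor 99 = 3f

7265706f72742072656164793f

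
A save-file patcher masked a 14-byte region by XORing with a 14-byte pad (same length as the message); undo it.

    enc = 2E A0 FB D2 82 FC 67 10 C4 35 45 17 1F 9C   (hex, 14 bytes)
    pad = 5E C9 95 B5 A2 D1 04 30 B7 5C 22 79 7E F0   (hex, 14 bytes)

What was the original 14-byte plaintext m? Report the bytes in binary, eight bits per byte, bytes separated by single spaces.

00101110 xor 01011110 = 01110000
10100000 xor 11001001 = 01101001
11111011 xor 10010101 = 01101110
11010010 xor 10110101 = 01100111
10000010 xor 10100010 = 00100000
11111100 xor 11010001 = 00101101
01100111 xor 00000100 = 01100011
00010000 xor 00110000 = 00100000
11000100 xor 10110111 = 01110011
00110101 xor 01011100 = 01101001
01000101 xor 00100010 = 01100111
00010111 xor 01111001 = 01101110
00011111 xor 01111110 = 01100001
10011100 xor 11110000 = 01101100

01110000 01101001 01101110 01100111 00100000 00101101 01100011 00100000 01110011 01101001 01100111 01101110 01100001 01101100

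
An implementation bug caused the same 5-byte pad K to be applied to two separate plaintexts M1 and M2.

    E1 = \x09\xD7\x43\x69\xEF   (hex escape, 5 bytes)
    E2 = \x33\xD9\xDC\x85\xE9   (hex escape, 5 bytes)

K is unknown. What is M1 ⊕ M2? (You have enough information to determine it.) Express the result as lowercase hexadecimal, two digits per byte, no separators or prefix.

E1 ⊕ E2 = (M1 ⊕ K) ⊕ (M2 ⊕ K) = M1 ⊕ M2 — the shared key cancels under XOR.
09 XOR 33 = 3a
d7 XOR d9 = 0e
43 XOR dc = 9f
69 XOR 85 = ec
ef XOR e9 = 06

3a0e9fec06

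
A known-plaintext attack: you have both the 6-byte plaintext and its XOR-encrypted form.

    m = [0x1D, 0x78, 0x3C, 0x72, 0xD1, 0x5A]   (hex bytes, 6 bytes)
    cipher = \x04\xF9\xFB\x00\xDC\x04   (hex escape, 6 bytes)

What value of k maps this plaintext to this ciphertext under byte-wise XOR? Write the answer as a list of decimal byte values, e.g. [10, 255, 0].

[25, 129, 199, 114, 13, 94]

Since cipher = m ⊕ k, XORing both sides with m gives k = m ⊕ cipher.
 29 ^   4 =  25
120 ^ 249 = 129
 60 ^ 251 = 199
114 ^   0 = 114
209 ^ 220 =  13
 90 ^   4 =  94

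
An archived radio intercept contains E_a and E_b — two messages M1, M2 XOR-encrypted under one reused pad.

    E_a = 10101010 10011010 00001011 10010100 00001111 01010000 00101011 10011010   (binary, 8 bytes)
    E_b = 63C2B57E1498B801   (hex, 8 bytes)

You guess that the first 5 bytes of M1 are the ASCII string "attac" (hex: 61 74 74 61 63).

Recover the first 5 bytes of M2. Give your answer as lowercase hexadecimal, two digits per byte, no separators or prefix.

First, E_a ⊕ E_b = (M1 ⊕ K) ⊕ (M2 ⊕ K) = M1 ⊕ M2, so the key drops out. Then M2 = (M1 ⊕ M2) ⊕ M1 over the first 5 bytes.
byte 0: (aa ⊕ 63) ⊕ 61 = c9 ⊕ 61 = a8
byte 1: (9a ⊕ c2) ⊕ 74 = 58 ⊕ 74 = 2c
byte 2: (0b ⊕ b5) ⊕ 74 = be ⊕ 74 = ca
byte 3: (94 ⊕ 7e) ⊕ 61 = ea ⊕ 61 = 8b
byte 4: (0f ⊕ 14) ⊕ 63 = 1b ⊕ 63 = 78

a82cca8b78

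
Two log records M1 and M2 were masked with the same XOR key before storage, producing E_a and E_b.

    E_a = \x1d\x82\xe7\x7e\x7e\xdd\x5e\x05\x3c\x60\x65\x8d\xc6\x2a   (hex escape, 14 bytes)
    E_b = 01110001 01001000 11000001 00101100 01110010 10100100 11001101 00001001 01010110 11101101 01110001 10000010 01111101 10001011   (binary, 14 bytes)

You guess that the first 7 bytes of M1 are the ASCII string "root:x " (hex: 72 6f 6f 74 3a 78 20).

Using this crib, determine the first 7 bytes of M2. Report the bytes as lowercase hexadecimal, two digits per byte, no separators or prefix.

First, E_a ⊕ E_b = (M1 ⊕ K) ⊕ (M2 ⊕ K) = M1 ⊕ M2, so the key drops out. Then M2 = (M1 ⊕ M2) ⊕ M1 over the first 7 bytes.
byte 0: (1d XOR 71) XOR 72 = 6c XOR 72 = 1e
byte 1: (82 XOR 48) XOR 6f = ca XOR 6f = a5
byte 2: (e7 XOR c1) XOR 6f = 26 XOR 6f = 49
byte 3: (7e XOR 2c) XOR 74 = 52 XOR 74 = 26
byte 4: (7e XOR 72) XOR 3a = 0c XOR 3a = 36
byte 5: (dd XOR a4) XOR 78 = 79 XOR 78 = 01
byte 6: (5e XOR cd) XOR 20 = 93 XOR 20 = b3

1ea549263601b3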